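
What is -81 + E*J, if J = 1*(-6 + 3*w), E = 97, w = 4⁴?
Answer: 73833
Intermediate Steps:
w = 256
J = 762 (J = 1*(-6 + 3*256) = 1*(-6 + 768) = 1*762 = 762)
-81 + E*J = -81 + 97*762 = -81 + 73914 = 73833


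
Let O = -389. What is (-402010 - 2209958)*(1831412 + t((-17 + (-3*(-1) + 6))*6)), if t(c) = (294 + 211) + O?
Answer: -4783892527104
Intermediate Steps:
t(c) = 116 (t(c) = (294 + 211) - 389 = 505 - 389 = 116)
(-402010 - 2209958)*(1831412 + t((-17 + (-3*(-1) + 6))*6)) = (-402010 - 2209958)*(1831412 + 116) = -2611968*1831528 = -4783892527104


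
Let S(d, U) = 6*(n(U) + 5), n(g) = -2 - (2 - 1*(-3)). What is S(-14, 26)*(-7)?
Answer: 84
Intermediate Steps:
n(g) = -7 (n(g) = -2 - (2 + 3) = -2 - 1*5 = -2 - 5 = -7)
S(d, U) = -12 (S(d, U) = 6*(-7 + 5) = 6*(-2) = -12)
S(-14, 26)*(-7) = -12*(-7) = 84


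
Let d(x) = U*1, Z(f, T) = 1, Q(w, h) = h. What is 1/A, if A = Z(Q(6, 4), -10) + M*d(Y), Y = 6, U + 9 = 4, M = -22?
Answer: 1/111 ≈ 0.0090090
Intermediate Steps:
U = -5 (U = -9 + 4 = -5)
d(x) = -5 (d(x) = -5*1 = -5)
A = 111 (A = 1 - 22*(-5) = 1 + 110 = 111)
1/A = 1/111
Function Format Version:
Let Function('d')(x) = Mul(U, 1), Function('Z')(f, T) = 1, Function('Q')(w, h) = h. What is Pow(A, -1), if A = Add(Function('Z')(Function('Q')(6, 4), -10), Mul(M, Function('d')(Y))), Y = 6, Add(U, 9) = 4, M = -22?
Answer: Rational(1, 111) ≈ 0.0090090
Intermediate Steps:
U = -5 (U = Add(-9, 4) = -5)
Function('d')(x) = -5 (Function('d')(x) = Mul(-5, 1) = -5)
A = 111 (A = Add(1, Mul(-22, -5)) = Add(1, 110) = 111)
Pow(A, -1) = Pow(111, -1) = Rational(1, 111)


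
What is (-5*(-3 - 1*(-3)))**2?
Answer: 0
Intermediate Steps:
(-5*(-3 - 1*(-3)))**2 = (-5*(-3 + 3))**2 = (-5*0)**2 = 0**2 = 0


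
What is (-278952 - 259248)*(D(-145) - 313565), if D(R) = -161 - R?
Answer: 168769294200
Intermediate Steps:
(-278952 - 259248)*(D(-145) - 313565) = (-278952 - 259248)*((-161 - 1*(-145)) - 313565) = -538200*((-161 + 145) - 313565) = -538200*(-16 - 313565) = -538200*(-313581) = 168769294200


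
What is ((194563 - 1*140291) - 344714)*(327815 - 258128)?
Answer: -20240031654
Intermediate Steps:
((194563 - 1*140291) - 344714)*(327815 - 258128) = ((194563 - 140291) - 344714)*69687 = (54272 - 344714)*69687 = -290442*69687 = -20240031654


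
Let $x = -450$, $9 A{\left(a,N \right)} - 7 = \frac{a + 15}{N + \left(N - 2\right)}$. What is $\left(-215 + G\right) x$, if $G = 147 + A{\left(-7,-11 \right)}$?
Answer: $\frac{90800}{3} \approx 30267.0$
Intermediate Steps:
$A{\left(a,N \right)} = \frac{7}{9} + \frac{15 + a}{9 \left(-2 + 2 N\right)}$ ($A{\left(a,N \right)} = \frac{7}{9} + \frac{\left(a + 15\right) \frac{1}{N + \left(N - 2\right)}}{9} = \frac{7}{9} + \frac{\left(15 + a\right) \frac{1}{N + \left(-2 + N\right)}}{9} = \frac{7}{9} + \frac{\left(15 + a\right) \frac{1}{-2 + 2 N}}{9} = \frac{7}{9} + \frac{\frac{1}{-2 + 2 N} \left(15 + a\right)}{9} = \frac{7}{9} + \frac{15 + a}{9 \left(-2 + 2 N\right)}$)
$G = \frac{3989}{27}$ ($G = 147 + \frac{1 - 7 + 14 \left(-11\right)}{18 \left(-1 - 11\right)} = 147 + \frac{1 - 7 - 154}{18 \left(-12\right)} = 147 + \frac{1}{18} \left(- \frac{1}{12}\right) \left(-160\right) = 147 + \frac{20}{27} = \frac{3989}{27} \approx 147.74$)
$\left(-215 + G\right) x = \left(-215 + \frac{3989}{27}\right) \left(-450\right) = \left(- \frac{1816}{27}\right) \left(-450\right) = \frac{90800}{3}$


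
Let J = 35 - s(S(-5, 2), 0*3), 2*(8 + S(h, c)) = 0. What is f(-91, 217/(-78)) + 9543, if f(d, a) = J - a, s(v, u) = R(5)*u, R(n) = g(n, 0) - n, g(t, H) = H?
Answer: 747301/78 ≈ 9580.8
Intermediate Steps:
S(h, c) = -8 (S(h, c) = -8 + (1/2)*0 = -8 + 0 = -8)
R(n) = -n (R(n) = 0 - n = -n)
s(v, u) = -5*u (s(v, u) = (-1*5)*u = -5*u)
J = 35 (J = 35 - (-5)*0*3 = 35 - (-5)*0 = 35 - 1*0 = 35 + 0 = 35)
f(d, a) = 35 - a
f(-91, 217/(-78)) + 9543 = (35 - 217/(-78)) + 9543 = (35 - 217*(-1)/78) + 9543 = (35 - 1*(-217/78)) + 9543 = (35 + 217/78) + 9543 = 2947/78 + 9543 = 747301/78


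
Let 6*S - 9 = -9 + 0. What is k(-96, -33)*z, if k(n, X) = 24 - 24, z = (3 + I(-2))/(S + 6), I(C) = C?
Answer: 0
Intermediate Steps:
S = 0 (S = 3/2 + (-9 + 0)/6 = 3/2 + (1/6)*(-9) = 3/2 - 3/2 = 0)
z = 1/6 (z = (3 - 2)/(0 + 6) = 1/6 ≈ 0.16667)
k(n, X) = 0
k(-96, -33)*z = 0*(1/6) = 0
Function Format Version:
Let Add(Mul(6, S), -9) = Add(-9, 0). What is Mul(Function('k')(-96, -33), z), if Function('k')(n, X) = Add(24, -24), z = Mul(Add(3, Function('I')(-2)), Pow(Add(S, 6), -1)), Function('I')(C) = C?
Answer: 0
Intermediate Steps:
S = 0 (S = Add(Rational(3, 2), Mul(Rational(1, 6), Add(-9, 0))) = Add(Rational(3, 2), Mul(Rational(1, 6), -9)) = Add(Rational(3, 2), Rational(-3, 2)) = 0)
z = Rational(1, 6) (z = Mul(Add(3, -2), Pow(Add(0, 6), -1)) = Mul(1, Pow(6, -1)) = Mul(1, Rational(1, 6)) = Rational(1, 6) ≈ 0.16667)
Function('k')(n, X) = 0
Mul(Function('k')(-96, -33), z) = Mul(0, Rational(1, 6)) = 0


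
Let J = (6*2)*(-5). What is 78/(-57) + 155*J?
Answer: -176726/19 ≈ -9301.4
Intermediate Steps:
J = -60 (J = 12*(-5) = -60)
78/(-57) + 155*J = 78/(-57) + 155*(-60) = 78*(-1/57) - 9300 = -26/19 - 9300 = -176726/19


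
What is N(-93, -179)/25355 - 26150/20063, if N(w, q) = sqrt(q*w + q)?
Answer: -26150/20063 + 2*sqrt(4117)/25355 ≈ -1.2983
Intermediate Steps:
N(w, q) = sqrt(q + q*w)
N(-93, -179)/25355 - 26150/20063 = sqrt(-179*(1 - 93))/25355 - 26150/20063 = sqrt(-179*(-92))*(1/25355) - 26150*1/20063 = sqrt(16468)*(1/25355) - 26150/20063 = (2*sqrt(4117))*(1/25355) - 26150/20063 = 2*sqrt(4117)/25355 - 26150/20063 = -26150/20063 + 2*sqrt(4117)/25355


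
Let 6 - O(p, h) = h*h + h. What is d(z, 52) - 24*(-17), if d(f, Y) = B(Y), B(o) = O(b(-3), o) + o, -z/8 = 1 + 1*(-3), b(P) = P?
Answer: -2290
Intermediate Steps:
O(p, h) = 6 - h - h² (O(p, h) = 6 - (h*h + h) = 6 - (h² + h) = 6 - (h + h²) = 6 + (-h - h²) = 6 - h - h²)
z = 16 (z = -8*(1 + 1*(-3)) = -8*(1 - 3) = -8*(-2) = 16)
B(o) = 6 - o² (B(o) = (6 - o - o²) + o = 6 - o²)
d(f, Y) = 6 - Y²
d(z, 52) - 24*(-17) = (6 - 1*52²) - 24*(-17) = (6 - 1*2704) + 408 = (6 - 2704) + 408 = -2698 + 408 = -2290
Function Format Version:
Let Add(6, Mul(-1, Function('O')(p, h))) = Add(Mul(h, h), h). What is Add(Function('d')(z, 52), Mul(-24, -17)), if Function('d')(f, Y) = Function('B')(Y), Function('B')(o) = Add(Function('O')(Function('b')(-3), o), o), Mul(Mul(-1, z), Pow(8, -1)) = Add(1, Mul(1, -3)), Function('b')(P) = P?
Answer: -2290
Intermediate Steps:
Function('O')(p, h) = Add(6, Mul(-1, h), Mul(-1, Pow(h, 2))) (Function('O')(p, h) = Add(6, Mul(-1, Add(Mul(h, h), h))) = Add(6, Mul(-1, Add(Pow(h, 2), h))) = Add(6, Mul(-1, Add(h, Pow(h, 2)))) = Add(6, Add(Mul(-1, h), Mul(-1, Pow(h, 2)))) = Add(6, Mul(-1, h), Mul(-1, Pow(h, 2))))
z = 16 (z = Mul(-8, Add(1, Mul(1, -3))) = Mul(-8, Add(1, -3)) = Mul(-8, -2) = 16)
Function('B')(o) = Add(6, Mul(-1, Pow(o, 2))) (Function('B')(o) = Add(Add(6, Mul(-1, o), Mul(-1, Pow(o, 2))), o) = Add(6, Mul(-1, Pow(o, 2))))
Function('d')(f, Y) = Add(6, Mul(-1, Pow(Y, 2)))
Add(Function('d')(z, 52), Mul(-24, -17)) = Add(Add(6, Mul(-1, Pow(52, 2))), Mul(-24, -17)) = Add(Add(6, Mul(-1, 2704)), 408) = Add(Add(6, -2704), 408) = Add(-2698, 408) = -2290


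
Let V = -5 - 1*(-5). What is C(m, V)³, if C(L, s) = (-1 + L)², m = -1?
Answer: 64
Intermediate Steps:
V = 0 (V = -5 + 5 = 0)
C(m, V)³ = ((-1 - 1)²)³ = ((-2)²)³ = 4³ = 64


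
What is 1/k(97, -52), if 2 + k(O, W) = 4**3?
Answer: 1/62 ≈ 0.016129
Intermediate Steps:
k(O, W) = 62 (k(O, W) = -2 + 4**3 = -2 + 64 = 62)
1/k(97, -52) = 1/62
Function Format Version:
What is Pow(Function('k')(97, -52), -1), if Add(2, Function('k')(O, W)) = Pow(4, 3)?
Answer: Rational(1, 62) ≈ 0.016129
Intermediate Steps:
Function('k')(O, W) = 62 (Function('k')(O, W) = Add(-2, Pow(4, 3)) = Add(-2, 64) = 62)
Pow(Function('k')(97, -52), -1) = Pow(62, -1) = Rational(1, 62)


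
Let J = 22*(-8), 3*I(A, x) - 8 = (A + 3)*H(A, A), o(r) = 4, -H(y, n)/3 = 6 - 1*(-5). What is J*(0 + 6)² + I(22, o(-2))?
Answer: -19825/3 ≈ -6608.3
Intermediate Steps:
H(y, n) = -33 (H(y, n) = -3*(6 - 1*(-5)) = -3*(6 + 5) = -3*11 = -33)
I(A, x) = -91/3 - 11*A (I(A, x) = 8/3 + ((A + 3)*(-33))/3 = 8/3 + ((3 + A)*(-33))/3 = 8/3 + (-99 - 33*A)/3 = 8/3 + (-33 - 11*A) = -91/3 - 11*A)
J = -176
J*(0 + 6)² + I(22, o(-2)) = -176*(0 + 6)² + (-91/3 - 11*22) = -176*6² + (-91/3 - 242) = -176*36 - 817/3 = -6336 - 817/3 = -19825/3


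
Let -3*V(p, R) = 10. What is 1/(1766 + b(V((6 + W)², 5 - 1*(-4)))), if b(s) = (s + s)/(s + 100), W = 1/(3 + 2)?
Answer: 29/51212 ≈ 0.00056627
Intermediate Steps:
W = ⅕ (W = 1/5 = ⅕ ≈ 0.20000)
V(p, R) = -10/3 (V(p, R) = -⅓*10 = -10/3)
b(s) = 2*s/(100 + s) (b(s) = (2*s)/(100 + s) = 2*s/(100 + s))
1/(1766 + b(V((6 + W)², 5 - 1*(-4)))) = 1/(1766 + 2*(-10/3)/(100 - 10/3)) = 1/(1766 + 2*(-10/3)/(290/3)) = 1/(1766 + 2*(-10/3)*(3/290)) = 1/(1766 - 2/29) = 1/(51212/29) = 29/51212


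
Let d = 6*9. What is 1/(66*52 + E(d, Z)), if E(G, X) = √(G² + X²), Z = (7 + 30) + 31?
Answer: 66/226367 - √1885/5885542 ≈ 0.00028419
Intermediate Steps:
Z = 68 (Z = 37 + 31 = 68)
d = 54
1/(66*52 + E(d, Z)) = 1/(66*52 + √(54² + 68²)) = 1/(3432 + √(2916 + 4624)) = 1/(3432 + √7540) = 1/(3432 + 2*√1885)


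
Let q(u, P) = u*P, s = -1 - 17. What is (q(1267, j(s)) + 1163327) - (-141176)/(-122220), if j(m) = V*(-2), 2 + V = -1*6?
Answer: 5166404593/4365 ≈ 1.1836e+6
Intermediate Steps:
V = -8 (V = -2 - 1*6 = -2 - 6 = -8)
s = -18
j(m) = 16 (j(m) = -8*(-2) = 16)
q(u, P) = P*u
(q(1267, j(s)) + 1163327) - (-141176)/(-122220) = (16*1267 + 1163327) - (-141176)/(-122220) = (20272 + 1163327) - (-141176)*(-1)/122220 = 1183599 - 1*5042/4365 = 1183599 - 5042/4365 = 5166404593/4365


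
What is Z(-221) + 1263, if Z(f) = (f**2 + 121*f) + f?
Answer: 23142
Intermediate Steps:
Z(f) = f**2 + 122*f
Z(-221) + 1263 = -221*(122 - 221) + 1263 = -221*(-99) + 1263 = 21879 + 1263 = 23142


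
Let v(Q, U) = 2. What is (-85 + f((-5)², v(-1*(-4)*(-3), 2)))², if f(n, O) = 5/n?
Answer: 179776/25 ≈ 7191.0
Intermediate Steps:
(-85 + f((-5)², v(-1*(-4)*(-3), 2)))² = (-85 + 5/((-5)²))² = (-85 + 5/25)² = (-85 + 5*(1/25))² = (-85 + ⅕)² = (-424/5)² = 179776/25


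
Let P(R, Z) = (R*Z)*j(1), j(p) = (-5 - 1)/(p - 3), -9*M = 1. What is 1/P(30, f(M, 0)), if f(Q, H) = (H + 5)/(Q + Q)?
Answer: -1/2025 ≈ -0.00049383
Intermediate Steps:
M = -1/9 (M = -1/9*1 = -1/9 ≈ -0.11111)
j(p) = -6/(-3 + p)
f(Q, H) = (5 + H)/(2*Q) (f(Q, H) = (5 + H)/((2*Q)) = (5 + H)*(1/(2*Q)) = (5 + H)/(2*Q))
P(R, Z) = 3*R*Z (P(R, Z) = (R*Z)*(-6/(-3 + 1)) = (R*Z)*(-6/(-2)) = (R*Z)*(-6*(-1/2)) = (R*Z)*3 = 3*R*Z)
1/P(30, f(M, 0)) = 1/(3*30*((5 + 0)/(2*(-1/9)))) = 1/(3*30*((1/2)*(-9)*5)) = 1/(3*30*(-45/2)) = 1/(-2025) = -1/2025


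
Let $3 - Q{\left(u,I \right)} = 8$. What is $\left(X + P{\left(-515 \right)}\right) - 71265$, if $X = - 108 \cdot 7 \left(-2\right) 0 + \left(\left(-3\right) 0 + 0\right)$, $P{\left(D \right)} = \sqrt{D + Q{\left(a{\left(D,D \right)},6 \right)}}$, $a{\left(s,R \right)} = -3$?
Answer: $-71265 + 2 i \sqrt{130} \approx -71265.0 + 22.803 i$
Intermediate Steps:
$Q{\left(u,I \right)} = -5$ ($Q{\left(u,I \right)} = 3 - 8 = -5$)
$P{\left(D \right)} = \sqrt{-5 + D}$ ($P{\left(D \right)} = \sqrt{D - 5} = \sqrt{-5 + D}$)
$X = 0$ ($X = - 108 \left(\left(-14\right) 0\right) + \left(0 + 0\right) = \left(-108\right) 0 + 0 = 0 + 0 = 0$)
$\left(X + P{\left(-515 \right)}\right) - 71265 = \left(0 + \sqrt{-5 - 515}\right) - 71265 = \left(0 + \sqrt{-520}\right) - 71265 = \left(0 + 2 i \sqrt{130}\right) - 71265 = 2 i \sqrt{130} - 71265 = -71265 + 2 i \sqrt{130}$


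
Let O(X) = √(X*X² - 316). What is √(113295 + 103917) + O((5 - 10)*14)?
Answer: 2*√54303 + 2*I*√85829 ≈ 466.06 + 585.93*I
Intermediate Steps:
O(X) = √(-316 + X³) (O(X) = √(X³ - 316) = √(-316 + X³))
√(113295 + 103917) + O((5 - 10)*14) = √(113295 + 103917) + √(-316 + ((5 - 10)*14)³) = √217212 + √(-316 + (-5*14)³) = 2*√54303 + √(-316 + (-70)³) = 2*√54303 + √(-316 - 343000) = 2*√54303 + √(-343316) = 2*√54303 + 2*I*√85829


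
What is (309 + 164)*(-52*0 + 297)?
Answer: 140481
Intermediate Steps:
(309 + 164)*(-52*0 + 297) = 473*(0 + 297) = 473*297 = 140481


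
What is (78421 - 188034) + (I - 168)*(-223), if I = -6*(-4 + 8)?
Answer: -66797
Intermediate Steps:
I = -24 (I = -6*4 = -24)
(78421 - 188034) + (I - 168)*(-223) = (78421 - 188034) + (-24 - 168)*(-223) = -109613 - 192*(-223) = -109613 + 42816 = -66797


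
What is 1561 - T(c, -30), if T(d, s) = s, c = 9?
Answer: 1591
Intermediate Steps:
1561 - T(c, -30) = 1561 - 1*(-30) = 1561 + 30 = 1591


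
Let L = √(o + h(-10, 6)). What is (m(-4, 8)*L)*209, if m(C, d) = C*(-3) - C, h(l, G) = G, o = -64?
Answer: 3344*I*√58 ≈ 25467.0*I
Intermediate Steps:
L = I*√58 (L = √(-64 + 6) = √(-58) = I*√58 ≈ 7.6158*I)
m(C, d) = -4*C (m(C, d) = -3*C - C = -4*C)
(m(-4, 8)*L)*209 = ((-4*(-4))*(I*√58))*209 = (16*(I*√58))*209 = (16*I*√58)*209 = 3344*I*√58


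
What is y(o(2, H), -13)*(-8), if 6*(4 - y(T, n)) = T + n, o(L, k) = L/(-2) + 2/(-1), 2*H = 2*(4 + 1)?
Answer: -160/3 ≈ -53.333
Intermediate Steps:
H = 5 (H = (2*(4 + 1))/2 = (2*5)/2 = (1/2)*10 = 5)
o(L, k) = -2 - L/2 (o(L, k) = L*(-1/2) + 2*(-1) = -L/2 - 2 = -2 - L/2)
y(T, n) = 4 - T/6 - n/6 (y(T, n) = 4 - (T + n)/6 = 4 + (-T/6 - n/6) = 4 - T/6 - n/6)
y(o(2, H), -13)*(-8) = (4 - (-2 - 1/2*2)/6 - 1/6*(-13))*(-8) = (4 - (-2 - 1)/6 + 13/6)*(-8) = (4 - 1/6*(-3) + 13/6)*(-8) = (4 + 1/2 + 13/6)*(-8) = (20/3)*(-8) = -160/3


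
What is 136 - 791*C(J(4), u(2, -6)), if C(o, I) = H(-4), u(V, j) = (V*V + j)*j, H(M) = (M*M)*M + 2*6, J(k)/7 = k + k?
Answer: 41268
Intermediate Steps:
J(k) = 14*k (J(k) = 7*(k + k) = 7*(2*k) = 14*k)
H(M) = 12 + M³ (H(M) = M²*M + 12 = M³ + 12 = 12 + M³)
u(V, j) = j*(j + V²) (u(V, j) = (V² + j)*j = (j + V²)*j = j*(j + V²))
C(o, I) = -52 (C(o, I) = 12 + (-4)³ = 12 - 64 = -52)
136 - 791*C(J(4), u(2, -6)) = 136 - 791*(-52) = 136 + 41132 = 41268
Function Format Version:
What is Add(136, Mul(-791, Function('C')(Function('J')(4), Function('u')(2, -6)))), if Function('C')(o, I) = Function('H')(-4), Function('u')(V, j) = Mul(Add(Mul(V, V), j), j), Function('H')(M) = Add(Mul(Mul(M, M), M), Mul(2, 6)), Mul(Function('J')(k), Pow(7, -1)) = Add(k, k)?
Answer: 41268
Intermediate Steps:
Function('J')(k) = Mul(14, k) (Function('J')(k) = Mul(7, Add(k, k)) = Mul(7, Mul(2, k)) = Mul(14, k))
Function('H')(M) = Add(12, Pow(M, 3)) (Function('H')(M) = Add(Mul(Pow(M, 2), M), 12) = Add(Pow(M, 3), 12) = Add(12, Pow(M, 3)))
Function('u')(V, j) = Mul(j, Add(j, Pow(V, 2))) (Function('u')(V, j) = Mul(Add(Pow(V, 2), j), j) = Mul(Add(j, Pow(V, 2)), j) = Mul(j, Add(j, Pow(V, 2))))
Function('C')(o, I) = -52 (Function('C')(o, I) = Add(12, Pow(-4, 3)) = Add(12, -64) = -52)
Add(136, Mul(-791, Function('C')(Function('J')(4), Function('u')(2, -6)))) = Add(136, Mul(-791, -52)) = Add(136, 41132) = 41268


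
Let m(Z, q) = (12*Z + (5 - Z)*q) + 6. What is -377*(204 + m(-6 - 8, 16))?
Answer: -130442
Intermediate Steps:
m(Z, q) = 6 + 12*Z + q*(5 - Z) (m(Z, q) = (12*Z + q*(5 - Z)) + 6 = 6 + 12*Z + q*(5 - Z))
-377*(204 + m(-6 - 8, 16)) = -377*(204 + (6 + 5*16 + 12*(-6 - 8) - 1*(-6 - 8)*16)) = -377*(204 + (6 + 80 + 12*(-14) - 1*(-14)*16)) = -377*(204 + (6 + 80 - 168 + 224)) = -377*(204 + 142) = -377*346 = -130442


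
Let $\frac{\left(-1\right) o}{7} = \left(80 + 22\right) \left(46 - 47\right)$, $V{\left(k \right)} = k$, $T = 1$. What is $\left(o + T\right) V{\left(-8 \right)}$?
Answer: $-5720$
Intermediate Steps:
$o = 714$ ($o = - 7 \left(80 + 22\right) \left(46 - 47\right) = - 7 \cdot 102 \left(-1\right) = \left(-7\right) \left(-102\right) = 714$)
$\left(o + T\right) V{\left(-8 \right)} = \left(714 + 1\right) \left(-8\right) = 715 \left(-8\right) = -5720$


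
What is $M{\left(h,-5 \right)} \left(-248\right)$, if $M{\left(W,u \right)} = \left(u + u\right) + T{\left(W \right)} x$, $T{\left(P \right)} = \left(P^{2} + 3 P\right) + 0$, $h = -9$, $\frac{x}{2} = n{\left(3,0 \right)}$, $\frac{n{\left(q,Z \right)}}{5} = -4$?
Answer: $538160$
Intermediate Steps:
$n{\left(q,Z \right)} = -20$ ($n{\left(q,Z \right)} = 5 \left(-4\right) = -20$)
$x = -40$ ($x = 2 \left(-20\right) = -40$)
$T{\left(P \right)} = P^{2} + 3 P$
$M{\left(W,u \right)} = 2 u - 40 W \left(3 + W\right)$ ($M{\left(W,u \right)} = \left(u + u\right) + W \left(3 + W\right) \left(-40\right) = 2 u - 40 W \left(3 + W\right)$)
$M{\left(h,-5 \right)} \left(-248\right) = \left(2 \left(-5\right) - - 360 \left(3 - 9\right)\right) \left(-248\right) = \left(-10 - \left(-360\right) \left(-6\right)\right) \left(-248\right) = \left(-10 - 2160\right) \left(-248\right) = \left(-2170\right) \left(-248\right) = 538160$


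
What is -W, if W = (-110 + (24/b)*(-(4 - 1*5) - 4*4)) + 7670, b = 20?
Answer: -7542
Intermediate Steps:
W = 7542 (W = (-110 + (24/20)*(-(4 - 1*5) - 4*4)) + 7670 = (-110 + (24*(1/20))*(-(4 - 5) - 16)) + 7670 = (-110 + 6*(-1*(-1) - 16)/5) + 7670 = (-110 + 6*(1 - 16)/5) + 7670 = (-110 + (6/5)*(-15)) + 7670 = (-110 - 18) + 7670 = -128 + 7670 = 7542)
-W = -1*7542 = -7542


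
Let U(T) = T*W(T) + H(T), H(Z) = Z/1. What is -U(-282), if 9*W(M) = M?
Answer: -8554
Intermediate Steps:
W(M) = M/9
H(Z) = Z (H(Z) = Z*1 = Z)
U(T) = T + T²/9 (U(T) = T*(T/9) + T = T²/9 + T = T + T²/9)
-U(-282) = -(-282)*(9 - 282)/9 = -(-282)*(-273)/9 = -1*8554 = -8554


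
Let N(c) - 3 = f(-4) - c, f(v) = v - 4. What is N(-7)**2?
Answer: 4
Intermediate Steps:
f(v) = -4 + v
N(c) = -5 - c (N(c) = 3 + ((-4 - 4) - c) = 3 + (-8 - c) = -5 - c)
N(-7)**2 = (-5 - 1*(-7))**2 = (-5 + 7)**2 = 2**2 = 4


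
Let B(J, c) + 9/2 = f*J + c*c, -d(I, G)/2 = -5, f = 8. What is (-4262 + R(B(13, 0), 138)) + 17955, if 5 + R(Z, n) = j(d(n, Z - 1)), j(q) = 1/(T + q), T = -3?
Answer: 95817/7 ≈ 13688.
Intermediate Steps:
d(I, G) = 10 (d(I, G) = -2*(-5) = 10)
B(J, c) = -9/2 + c**2 + 8*J (B(J, c) = -9/2 + (8*J + c*c) = -9/2 + (8*J + c**2) = -9/2 + (c**2 + 8*J) = -9/2 + c**2 + 8*J)
j(q) = 1/(-3 + q)
R(Z, n) = -34/7 (R(Z, n) = -5 + 1/(-3 + 10) = -5 + 1/7 = -34/7)
(-4262 + R(B(13, 0), 138)) + 17955 = (-4262 - 34/7) + 17955 = -29868/7 + 17955 = 95817/7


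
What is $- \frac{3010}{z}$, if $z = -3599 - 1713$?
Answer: $\frac{1505}{2656} \approx 0.56664$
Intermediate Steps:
$z = -5312$ ($z = -3599 - 1713 = -5312$)
$- \frac{3010}{z} = - \frac{3010}{-5312} = \left(-3010\right) \left(- \frac{1}{5312}\right) = \frac{1505}{2656}$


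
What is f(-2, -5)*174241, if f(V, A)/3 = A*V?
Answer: 5227230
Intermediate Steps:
f(V, A) = 3*A*V (f(V, A) = 3*(A*V) = 3*A*V)
f(-2, -5)*174241 = (3*(-5)*(-2))*174241 = 30*174241 = 5227230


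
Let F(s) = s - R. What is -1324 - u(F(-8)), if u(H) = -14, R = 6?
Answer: -1310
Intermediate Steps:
F(s) = -6 + s (F(s) = s - 1*6 = s - 6 = -6 + s)
-1324 - u(F(-8)) = -1324 - 1*(-14) = -1324 + 14 = -1310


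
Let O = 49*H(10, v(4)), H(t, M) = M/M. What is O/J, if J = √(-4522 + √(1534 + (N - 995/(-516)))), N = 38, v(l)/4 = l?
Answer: -49*I*√2*129^(¼)/√(-√812147 + 9044*√129) ≈ -0.73189*I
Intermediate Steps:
v(l) = 4*l
H(t, M) = 1
O = 49 (O = 49*1 = 49)
J = √(-4522 + √104766963/258) (J = √(-4522 + √(1534 + (38 - 995/(-516)))) = √(-4522 + √(1534 + (38 - 995*(-1)/516))) = √(-4522 + √(1534 + (38 - 1*(-995/516)))) = √(-4522 + √(1534 + (38 + 995/516))) = √(-4522 + √(1534 + 20603/516)) = √(-4522 + √(812147/516)) = √(-4522 + √104766963/258) ≈ 66.95*I)
O/J = 49/((129^(¾)*√(-18088*√129 + 2*√812147)/258)) = 49*(2*129^(¼)/√(-18088*√129 + 2*√812147)) = 98*129^(¼)/√(-18088*√129 + 2*√812147)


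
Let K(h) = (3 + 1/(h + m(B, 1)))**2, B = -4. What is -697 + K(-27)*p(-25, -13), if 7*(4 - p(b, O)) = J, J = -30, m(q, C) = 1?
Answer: -211023/338 ≈ -624.33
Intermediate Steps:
p(b, O) = 58/7 (p(b, O) = 4 - 1/7*(-30) = 4 + 30/7 = 58/7)
K(h) = (3 + 1/(1 + h))**2 (K(h) = (3 + 1/(h + 1))**2 = (3 + 1/(1 + h))**2)
-697 + K(-27)*p(-25, -13) = -697 + ((4 + 3*(-27))**2/(1 - 27)**2)*(58/7) = -697 + ((4 - 81)**2/(-26)**2)*(58/7) = -697 + ((1/676)*(-77)**2)*(58/7) = -697 + ((1/676)*5929)*(58/7) = -697 + (5929/676)*(58/7) = -697 + 24563/338 = -211023/338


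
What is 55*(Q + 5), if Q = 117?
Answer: 6710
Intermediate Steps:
55*(Q + 5) = 55*(117 + 5) = 55*122 = 6710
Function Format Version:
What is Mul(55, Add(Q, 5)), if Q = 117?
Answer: 6710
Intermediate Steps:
Mul(55, Add(Q, 5)) = Mul(55, Add(117, 5)) = Mul(55, 122) = 6710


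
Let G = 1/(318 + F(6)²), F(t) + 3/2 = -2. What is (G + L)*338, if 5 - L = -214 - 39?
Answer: 115197836/1321 ≈ 87205.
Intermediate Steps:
F(t) = -7/2 (F(t) = -3/2 - 2 = -7/2)
L = 258 (L = 5 - (-214 - 39) = 5 - 1*(-253) = 5 + 253 = 258)
G = 4/1321 (G = 1/(318 + (-7/2)²) = 1/(318 + 49/4) = 1/(1321/4) = 4/1321 ≈ 0.0030280)
(G + L)*338 = (4/1321 + 258)*338 = (340822/1321)*338 = 115197836/1321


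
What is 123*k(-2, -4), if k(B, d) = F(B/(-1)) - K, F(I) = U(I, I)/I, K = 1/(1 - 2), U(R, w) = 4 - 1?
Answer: 615/2 ≈ 307.50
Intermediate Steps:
U(R, w) = 3
K = -1 (K = 1/(-1) = -1)
F(I) = 3/I
k(B, d) = 1 - 3/B (k(B, d) = 3/((B/(-1))) - 1*(-1) = 3/((B*(-1))) + 1 = 3/((-B)) + 1 = 3*(-1/B) + 1 = -3/B + 1 = 1 - 3/B)
123*k(-2, -4) = 123*((-3 - 2)/(-2)) = 123*(-½*(-5)) = 123*(5/2) = 615/2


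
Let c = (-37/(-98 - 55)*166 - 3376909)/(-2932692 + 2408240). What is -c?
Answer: -516660935/80241156 ≈ -6.4389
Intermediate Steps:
c = 516660935/80241156 (c = (-37/(-153)*166 - 3376909)/(-524452) = (-37*(-1/153)*166 - 3376909)*(-1/524452) = ((37/153)*166 - 3376909)*(-1/524452) = (6142/153 - 3376909)*(-1/524452) = -516660935/153*(-1/524452) = 516660935/80241156 ≈ 6.4389)
-c = -1*516660935/80241156 = -516660935/80241156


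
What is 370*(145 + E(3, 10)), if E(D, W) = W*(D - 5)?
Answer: 46250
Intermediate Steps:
E(D, W) = W*(-5 + D)
370*(145 + E(3, 10)) = 370*(145 + 10*(-5 + 3)) = 370*(145 + 10*(-2)) = 370*(145 - 20) = 370*125 = 46250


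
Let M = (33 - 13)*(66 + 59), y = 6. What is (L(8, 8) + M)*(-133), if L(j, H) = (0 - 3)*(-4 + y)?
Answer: -331702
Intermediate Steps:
L(j, H) = -6 (L(j, H) = (0 - 3)*(-4 + 6) = -3*2 = -6)
M = 2500 (M = 20*125 = 2500)
(L(8, 8) + M)*(-133) = (-6 + 2500)*(-133) = 2494*(-133) = -331702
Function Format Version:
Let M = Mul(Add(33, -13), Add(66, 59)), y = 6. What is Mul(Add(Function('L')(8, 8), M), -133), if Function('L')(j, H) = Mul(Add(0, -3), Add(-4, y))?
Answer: -331702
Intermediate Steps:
Function('L')(j, H) = -6 (Function('L')(j, H) = Mul(Add(0, -3), Add(-4, 6)) = Mul(-3, 2) = -6)
M = 2500 (M = Mul(20, 125) = 2500)
Mul(Add(Function('L')(8, 8), M), -133) = Mul(Add(-6, 2500), -133) = Mul(2494, -133) = -331702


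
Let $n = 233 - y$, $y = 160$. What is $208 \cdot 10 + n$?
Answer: $2153$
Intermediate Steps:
$n = 73$ ($n = 233 - 160 = 73$)
$208 \cdot 10 + n = 208 \cdot 10 + 73 = 2080 + 73 = 2153$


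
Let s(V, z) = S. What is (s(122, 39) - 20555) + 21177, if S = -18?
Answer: 604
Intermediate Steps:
s(V, z) = -18
(s(122, 39) - 20555) + 21177 = (-18 - 20555) + 21177 = -20573 + 21177 = 604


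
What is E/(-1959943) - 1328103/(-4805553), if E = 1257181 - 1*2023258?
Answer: 2094809934570/3139536654493 ≈ 0.66724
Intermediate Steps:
E = -766077 (E = 1257181 - 2023258 = -766077)
E/(-1959943) - 1328103/(-4805553) = -766077/(-1959943) - 1328103/(-4805553) = -766077*(-1/1959943) - 1328103*(-1/4805553) = 766077/1959943 + 442701/1601851 = 2094809934570/3139536654493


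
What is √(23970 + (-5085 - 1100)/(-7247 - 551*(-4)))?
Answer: √362660685/123 ≈ 154.83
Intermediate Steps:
√(23970 + (-5085 - 1100)/(-7247 - 551*(-4))) = √(23970 - 6185/(-7247 + 2204)) = √(23970 - 6185/(-5043)) = √(23970 - 6185*(-1/5043)) = √(23970 + 6185/5043) = √(120886895/5043) = √362660685/123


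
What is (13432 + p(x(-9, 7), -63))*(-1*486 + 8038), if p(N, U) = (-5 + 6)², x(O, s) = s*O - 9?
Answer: 101446016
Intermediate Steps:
x(O, s) = -9 + O*s (x(O, s) = O*s - 9 = -9 + O*s)
p(N, U) = 1 (p(N, U) = 1² = 1)
(13432 + p(x(-9, 7), -63))*(-1*486 + 8038) = (13432 + 1)*(-1*486 + 8038) = 13433*(-486 + 8038) = 13433*7552 = 101446016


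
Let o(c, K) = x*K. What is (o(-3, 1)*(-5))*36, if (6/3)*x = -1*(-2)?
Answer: -180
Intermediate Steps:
x = 1 (x = (-1*(-2))/2 = (1/2)*2 = 1)
o(c, K) = K (o(c, K) = 1*K = K)
(o(-3, 1)*(-5))*36 = (1*(-5))*36 = -5*36 = -180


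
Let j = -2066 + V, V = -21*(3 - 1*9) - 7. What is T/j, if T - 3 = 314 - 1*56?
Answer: -87/649 ≈ -0.13405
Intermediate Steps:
T = 261 (T = 3 + (314 - 1*56) = 3 + (314 - 56) = 3 + 258 = 261)
V = 119 (V = -21*(3 - 9) - 7 = -21*(-6) - 7 = 126 - 7 = 119)
j = -1947 (j = -2066 + 119 = -1947)
T/j = 261/(-1947) = 261*(-1/1947) = -87/649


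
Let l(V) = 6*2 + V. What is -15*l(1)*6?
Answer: -1170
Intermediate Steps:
l(V) = 12 + V
-15*l(1)*6 = -15*(12 + 1)*6 = -15*13*6 = -195*6 = -1170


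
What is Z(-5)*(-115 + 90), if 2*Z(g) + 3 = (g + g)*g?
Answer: -1175/2 ≈ -587.50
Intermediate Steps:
Z(g) = -3/2 + g² (Z(g) = -3/2 + ((g + g)*g)/2 = -3/2 + ((2*g)*g)/2 = -3/2 + (2*g²)/2 = -3/2 + g²)
Z(-5)*(-115 + 90) = (-3/2 + (-5)²)*(-115 + 90) = (-3/2 + 25)*(-25) = (47/2)*(-25) = -1175/2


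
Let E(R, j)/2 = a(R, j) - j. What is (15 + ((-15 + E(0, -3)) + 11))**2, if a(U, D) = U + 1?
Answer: 361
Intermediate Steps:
a(U, D) = 1 + U
E(R, j) = 2 - 2*j + 2*R (E(R, j) = 2*((1 + R) - j) = 2*(1 + R - j) = 2 - 2*j + 2*R)
(15 + ((-15 + E(0, -3)) + 11))**2 = (15 + ((-15 + (2 - 2*(-3) + 2*0)) + 11))**2 = (15 + ((-15 + (2 + 6 + 0)) + 11))**2 = (15 + ((-15 + 8) + 11))**2 = (15 + (-7 + 11))**2 = (15 + 4)**2 = 19**2 = 361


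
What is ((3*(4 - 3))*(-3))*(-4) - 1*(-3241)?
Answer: 3277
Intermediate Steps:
((3*(4 - 3))*(-3))*(-4) - 1*(-3241) = ((3*1)*(-3))*(-4) + 3241 = (3*(-3))*(-4) + 3241 = -9*(-4) + 3241 = 36 + 3241 = 3277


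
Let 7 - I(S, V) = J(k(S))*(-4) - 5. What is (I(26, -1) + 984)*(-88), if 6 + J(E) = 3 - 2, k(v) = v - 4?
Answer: -85888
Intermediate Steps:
k(v) = -4 + v
J(E) = -5 (J(E) = -6 + (3 - 2) = -6 + 1 = -5)
I(S, V) = -8 (I(S, V) = 7 - (-5*(-4) - 5) = 7 - (20 - 5) = 7 - 1*15 = 7 - 15 = -8)
(I(26, -1) + 984)*(-88) = (-8 + 984)*(-88) = 976*(-88) = -85888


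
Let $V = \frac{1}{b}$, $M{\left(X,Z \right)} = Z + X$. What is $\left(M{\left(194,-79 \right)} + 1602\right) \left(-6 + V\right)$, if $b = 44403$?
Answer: $- \frac{457437989}{44403} \approx -10302.0$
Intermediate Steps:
$M{\left(X,Z \right)} = X + Z$
$V = \frac{1}{44403} \approx 2.2521 \cdot 10^{-5}$
$\left(M{\left(194,-79 \right)} + 1602\right) \left(-6 + V\right) = \left(\left(194 - 79\right) + 1602\right) \left(-6 + \frac{1}{44403}\right) = \left(115 + 1602\right) \left(- \frac{266417}{44403}\right) = 1717 \left(- \frac{266417}{44403}\right) = - \frac{457437989}{44403}$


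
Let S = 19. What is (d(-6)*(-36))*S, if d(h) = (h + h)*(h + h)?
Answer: -98496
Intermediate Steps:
d(h) = 4*h² (d(h) = (2*h)*(2*h) = 4*h²)
(d(-6)*(-36))*S = ((4*(-6)²)*(-36))*19 = ((4*36)*(-36))*19 = (144*(-36))*19 = -5184*19 = -98496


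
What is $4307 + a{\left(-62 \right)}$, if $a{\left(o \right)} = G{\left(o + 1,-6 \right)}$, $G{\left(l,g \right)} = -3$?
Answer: $4304$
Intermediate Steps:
$a{\left(o \right)} = -3$
$4307 + a{\left(-62 \right)} = 4307 - 3 = 4304$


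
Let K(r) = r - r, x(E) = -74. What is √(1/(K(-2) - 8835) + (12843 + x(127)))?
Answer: √996712697190/8835 ≈ 113.00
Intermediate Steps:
K(r) = 0
√(1/(K(-2) - 8835) + (12843 + x(127))) = √(1/(0 - 8835) + (12843 - 74)) = √(1/(-8835) + 12769) = √(-1/8835 + 12769) = √(112814114/8835) = √996712697190/8835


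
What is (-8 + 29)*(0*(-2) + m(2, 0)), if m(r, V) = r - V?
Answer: 42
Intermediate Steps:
(-8 + 29)*(0*(-2) + m(2, 0)) = (-8 + 29)*(0*(-2) + (2 - 1*0)) = 21*(0 + (2 + 0)) = 21*(0 + 2) = 21*2 = 42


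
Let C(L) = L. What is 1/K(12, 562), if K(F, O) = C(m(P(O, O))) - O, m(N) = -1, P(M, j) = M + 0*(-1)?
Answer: -1/563 ≈ -0.0017762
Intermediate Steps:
P(M, j) = M (P(M, j) = M + 0 = M)
K(F, O) = -1 - O
1/K(12, 562) = 1/(-1 - 1*562) = 1/(-1 - 562) = 1/(-563) = -1/563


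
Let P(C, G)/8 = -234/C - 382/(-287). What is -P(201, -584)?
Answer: -25664/19229 ≈ -1.3347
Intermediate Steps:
P(C, G) = 3056/287 - 1872/C (P(C, G) = 8*(-234/C - 382/(-287)) = 8*(-234/C - 382*(-1/287)) = 8*(-234/C + 382/287) = 8*(382/287 - 234/C) = 3056/287 - 1872/C)
-P(201, -584) = -(3056/287 - 1872/201) = -(3056/287 - 1872*1/201) = -(3056/287 - 624/67) = -1*25664/19229 = -25664/19229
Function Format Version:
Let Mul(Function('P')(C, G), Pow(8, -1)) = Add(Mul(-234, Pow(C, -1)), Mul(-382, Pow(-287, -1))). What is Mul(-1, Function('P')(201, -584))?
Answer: Rational(-25664, 19229) ≈ -1.3347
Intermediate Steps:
Function('P')(C, G) = Add(Rational(3056, 287), Mul(-1872, Pow(C, -1))) (Function('P')(C, G) = Mul(8, Add(Mul(-234, Pow(C, -1)), Mul(-382, Pow(-287, -1)))) = Mul(8, Add(Mul(-234, Pow(C, -1)), Mul(-382, Rational(-1, 287)))) = Mul(8, Add(Mul(-234, Pow(C, -1)), Rational(382, 287))) = Mul(8, Add(Rational(382, 287), Mul(-234, Pow(C, -1)))) = Add(Rational(3056, 287), Mul(-1872, Pow(C, -1))))
Mul(-1, Function('P')(201, -584)) = Mul(-1, Add(Rational(3056, 287), Mul(-1872, Pow(201, -1)))) = Mul(-1, Add(Rational(3056, 287), Mul(-1872, Rational(1, 201)))) = Mul(-1, Add(Rational(3056, 287), Rational(-624, 67))) = Mul(-1, Rational(25664, 19229)) = Rational(-25664, 19229)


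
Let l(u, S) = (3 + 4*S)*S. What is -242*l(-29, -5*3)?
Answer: -206910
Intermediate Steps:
l(u, S) = S*(3 + 4*S)
-242*l(-29, -5*3) = -242*(-5*3)*(3 + 4*(-5*3)) = -(-3630)*(3 + 4*(-15)) = -(-3630)*(3 - 60) = -(-3630)*(-57) = -242*855 = -206910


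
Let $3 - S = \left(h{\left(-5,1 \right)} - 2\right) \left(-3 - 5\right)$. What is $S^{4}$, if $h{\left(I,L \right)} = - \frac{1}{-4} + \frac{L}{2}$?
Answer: $2401$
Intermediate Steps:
$h{\left(I,L \right)} = \frac{1}{4} + \frac{L}{2}$ ($h{\left(I,L \right)} = \left(-1\right) \left(- \frac{1}{4}\right) + L \frac{1}{2} = \frac{1}{4} + \frac{L}{2}$)
$S = -7$ ($S = 3 - \left(\left(\frac{1}{4} + \frac{1}{2} \cdot 1\right) - 2\right) \left(-3 - 5\right) = 3 - \left(\left(\frac{1}{4} + \frac{1}{2}\right) - 2\right) \left(-8\right) = 3 - \left(\frac{3}{4} - 2\right) \left(-8\right) = 3 - \left(- \frac{5}{4}\right) \left(-8\right) = 3 - 10 = -7$)
$S^{4} = \left(-7\right)^{4} = 2401$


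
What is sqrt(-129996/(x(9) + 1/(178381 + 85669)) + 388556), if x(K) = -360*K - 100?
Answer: 2*sqrt(75561819132916686680189)/881926999 ≈ 623.37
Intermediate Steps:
x(K) = -100 - 360*K
sqrt(-129996/(x(9) + 1/(178381 + 85669)) + 388556) = sqrt(-129996/((-100 - 360*9) + 1/(178381 + 85669)) + 388556) = sqrt(-129996/((-100 - 3240) + 1/264050) + 388556) = sqrt(-129996/(-3340 + 1/264050) + 388556) = sqrt(-129996/(-881926999/264050) + 388556) = sqrt(-129996*(-264050/881926999) + 388556) = sqrt(34325443800/881926999 + 388556) = sqrt(342712352467244/881926999) = 2*sqrt(75561819132916686680189)/881926999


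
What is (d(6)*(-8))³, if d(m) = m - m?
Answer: 0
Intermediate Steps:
d(m) = 0
(d(6)*(-8))³ = (0*(-8))³ = 0³ = 0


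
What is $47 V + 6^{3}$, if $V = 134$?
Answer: $6514$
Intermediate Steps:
$47 V + 6^{3} = 47 \cdot 134 + 6^{3} = 6298 + 216 = 6514$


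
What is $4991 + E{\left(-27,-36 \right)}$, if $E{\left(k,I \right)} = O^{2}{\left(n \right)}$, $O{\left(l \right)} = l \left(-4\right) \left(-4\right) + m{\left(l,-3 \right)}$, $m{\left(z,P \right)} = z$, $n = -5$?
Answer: $12216$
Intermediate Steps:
$O{\left(l \right)} = 17 l$ ($O{\left(l \right)} = l \left(-4\right) \left(-4\right) + l = - 4 l \left(-4\right) + l = 16 l + l = 17 l$)
$E{\left(k,I \right)} = 7225$ ($E{\left(k,I \right)} = \left(17 \left(-5\right)\right)^{2} = \left(-85\right)^{2} = 7225$)
$4991 + E{\left(-27,-36 \right)} = 4991 + 7225 = 12216$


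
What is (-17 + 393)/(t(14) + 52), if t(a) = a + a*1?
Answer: 47/10 ≈ 4.7000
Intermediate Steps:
t(a) = 2*a (t(a) = a + a = 2*a)
(-17 + 393)/(t(14) + 52) = (-17 + 393)/(2*14 + 52) = 376/(28 + 52) = 376/80 = 376*(1/80) = 47/10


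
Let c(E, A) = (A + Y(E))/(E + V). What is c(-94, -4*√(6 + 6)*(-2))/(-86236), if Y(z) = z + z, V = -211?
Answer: -47/6575495 + 4*√3/6575495 ≈ -6.0941e-6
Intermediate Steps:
Y(z) = 2*z
c(E, A) = (A + 2*E)/(-211 + E) (c(E, A) = (A + 2*E)/(E - 211) = (A + 2*E)/(-211 + E))
c(-94, -4*√(6 + 6)*(-2))/(-86236) = ((-4*√(6 + 6)*(-2) + 2*(-94))/(-211 - 94))/(-86236) = ((-8*√3*(-2) - 188)/(-305))*(-1/86236) = -(-8*√3*(-2) - 188)/305*(-1/86236) = -(16*√3 - 188)/305*(-1/86236) = -(-188 + 16*√3)/305*(-1/86236) = (188/305 - 16*√3/305)*(-1/86236) = -47/6575495 + 4*√3/6575495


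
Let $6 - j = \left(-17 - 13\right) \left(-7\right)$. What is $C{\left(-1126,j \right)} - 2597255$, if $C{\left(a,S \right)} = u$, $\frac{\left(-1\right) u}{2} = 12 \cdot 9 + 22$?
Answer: $-2597515$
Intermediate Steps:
$j = -204$ ($j = 6 - \left(-17 - 13\right) \left(-7\right) = 6 - \left(-30\right) \left(-7\right) = 6 - 210 = -204$)
$u = -260$ ($u = - 2 \left(12 \cdot 9 + 22\right) = - 2 \left(108 + 22\right) = \left(-2\right) 130 = -260$)
$C{\left(a,S \right)} = -260$
$C{\left(-1126,j \right)} - 2597255 = -260 - 2597255 = -2597515$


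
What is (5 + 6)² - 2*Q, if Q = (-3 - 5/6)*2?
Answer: 409/3 ≈ 136.33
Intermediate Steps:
Q = -23/3 (Q = (-3 - 5*⅙)*2 = (-3 - ⅚)*2 = -23/6*2 = -23/3 ≈ -7.6667)
(5 + 6)² - 2*Q = (5 + 6)² - 2*(-23/3) = 11² + 46/3 = 121 + 46/3 = 409/3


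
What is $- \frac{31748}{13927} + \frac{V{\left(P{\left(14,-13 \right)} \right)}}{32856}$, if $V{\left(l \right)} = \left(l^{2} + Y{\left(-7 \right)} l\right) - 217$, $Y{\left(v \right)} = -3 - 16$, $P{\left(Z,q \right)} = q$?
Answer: $- \frac{1040340815}{457585512} \approx -2.2735$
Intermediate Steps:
$Y{\left(v \right)} = -19$ ($Y{\left(v \right)} = -3 - 16 = -19$)
$V{\left(l \right)} = -217 + l^{2} - 19 l$ ($V{\left(l \right)} = \left(l^{2} - 19 l\right) - 217 = -217 + l^{2} - 19 l$)
$- \frac{31748}{13927} + \frac{V{\left(P{\left(14,-13 \right)} \right)}}{32856} = - \frac{31748}{13927} + \frac{-217 + \left(-13\right)^{2} - -247}{32856} = \left(-31748\right) \frac{1}{13927} + \left(-217 + 169 + 247\right) \frac{1}{32856} = - \frac{31748}{13927} + 199 \cdot \frac{1}{32856} = - \frac{31748}{13927} + \frac{199}{32856} = - \frac{1040340815}{457585512}$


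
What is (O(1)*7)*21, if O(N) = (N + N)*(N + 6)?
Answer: 2058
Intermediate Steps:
O(N) = 2*N*(6 + N) (O(N) = (2*N)*(6 + N) = 2*N*(6 + N))
(O(1)*7)*21 = ((2*1*(6 + 1))*7)*21 = ((2*1*7)*7)*21 = (14*7)*21 = 98*21 = 2058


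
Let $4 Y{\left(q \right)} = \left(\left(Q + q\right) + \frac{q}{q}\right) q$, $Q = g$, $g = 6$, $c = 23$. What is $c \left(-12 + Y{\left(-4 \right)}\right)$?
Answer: $-345$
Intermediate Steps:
$Q = 6$
$Y{\left(q \right)} = \frac{q \left(7 + q\right)}{4}$ ($Y{\left(q \right)} = \frac{\left(\left(6 + q\right) + \frac{q}{q}\right) q}{4} = \frac{\left(\left(6 + q\right) + 1\right) q}{4} = \frac{\left(7 + q\right) q}{4} = \frac{q \left(7 + q\right)}{4}$)
$c \left(-12 + Y{\left(-4 \right)}\right) = 23 \left(-12 + \frac{1}{4} \left(-4\right) \left(7 - 4\right)\right) = 23 \left(-12 + \frac{1}{4} \left(-4\right) 3\right) = 23 \left(-12 - 3\right) = 23 \left(-15\right) = -345$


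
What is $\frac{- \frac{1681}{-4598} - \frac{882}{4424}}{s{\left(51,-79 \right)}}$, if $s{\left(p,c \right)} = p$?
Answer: $\frac{120761}{37050684} \approx 0.0032593$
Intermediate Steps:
$\frac{- \frac{1681}{-4598} - \frac{882}{4424}}{s{\left(51,-79 \right)}} = \frac{- \frac{1681}{-4598} - \frac{882}{4424}}{51} = \left(\left(-1681\right) \left(- \frac{1}{4598}\right) - \frac{63}{316}\right) \frac{1}{51} = \left(\frac{1681}{4598} - \frac{63}{316}\right) \frac{1}{51} = \frac{120761}{726484} \cdot \frac{1}{51} = \frac{120761}{37050684}$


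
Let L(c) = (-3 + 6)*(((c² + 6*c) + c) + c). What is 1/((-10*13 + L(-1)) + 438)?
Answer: 1/287 ≈ 0.0034843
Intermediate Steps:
L(c) = 3*c² + 24*c (L(c) = 3*((c² + 7*c) + c) = 3*(c² + 8*c) = 3*c² + 24*c)
1/((-10*13 + L(-1)) + 438) = 1/((-10*13 + 3*(-1)*(8 - 1)) + 438) = 1/((-130 + 3*(-1)*7) + 438) = 1/((-130 - 21) + 438) = 1/(-151 + 438) = 1/287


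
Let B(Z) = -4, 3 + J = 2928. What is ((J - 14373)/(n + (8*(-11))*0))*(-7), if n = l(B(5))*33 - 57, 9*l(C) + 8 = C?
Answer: -80136/101 ≈ -793.43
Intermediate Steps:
J = 2925 (J = -3 + 2928 = 2925)
l(C) = -8/9 + C/9
n = -101 (n = (-8/9 + (⅑)*(-4))*33 - 57 = (-8/9 - 4/9)*33 - 57 = -4/3*33 - 57 = -44 - 57 = -101)
((J - 14373)/(n + (8*(-11))*0))*(-7) = ((2925 - 14373)/(-101 + (8*(-11))*0))*(-7) = -11448/(-101 - 88*0)*(-7) = -11448/(-101 + 0)*(-7) = -11448/(-101)*(-7) = -11448*(-1/101)*(-7) = (11448/101)*(-7) = -80136/101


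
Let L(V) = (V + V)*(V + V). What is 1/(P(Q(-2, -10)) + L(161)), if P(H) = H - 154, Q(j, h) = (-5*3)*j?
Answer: 1/103560 ≈ 9.6562e-6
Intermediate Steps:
L(V) = 4*V² (L(V) = (2*V)*(2*V) = 4*V²)
Q(j, h) = -15*j
P(H) = -154 + H
1/(P(Q(-2, -10)) + L(161)) = 1/((-154 - 15*(-2)) + 4*161²) = 1/((-154 + 30) + 4*25921) = 1/(-124 + 103684) = 1/103560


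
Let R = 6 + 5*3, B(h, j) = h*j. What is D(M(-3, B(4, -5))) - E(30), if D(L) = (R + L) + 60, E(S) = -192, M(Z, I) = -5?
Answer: 268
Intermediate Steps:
R = 21 (R = 6 + 15 = 21)
D(L) = 81 + L (D(L) = (21 + L) + 60 = 81 + L)
D(M(-3, B(4, -5))) - E(30) = (81 - 5) - 1*(-192) = 76 + 192 = 268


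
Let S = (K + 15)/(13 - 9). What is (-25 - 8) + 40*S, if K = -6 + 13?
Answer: 187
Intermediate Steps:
K = 7
S = 11/2 (S = (7 + 15)/(13 - 9) = 22/4 = 22*(1/4) = 11/2 ≈ 5.5000)
(-25 - 8) + 40*S = (-25 - 8) + 40*(11/2) = -33 + 220 = 187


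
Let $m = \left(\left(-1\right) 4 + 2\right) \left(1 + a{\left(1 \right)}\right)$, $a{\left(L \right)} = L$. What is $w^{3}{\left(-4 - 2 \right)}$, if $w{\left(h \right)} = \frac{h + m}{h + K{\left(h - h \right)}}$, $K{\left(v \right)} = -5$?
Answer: $\frac{1000}{1331} \approx 0.75132$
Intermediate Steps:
$m = -4$ ($m = \left(\left(-1\right) 4 + 2\right) \left(1 + 1\right) = \left(-4 + 2\right) 2 = \left(-2\right) 2 = -4$)
$w{\left(h \right)} = \frac{-4 + h}{-5 + h}$ ($w{\left(h \right)} = \frac{h - 4}{h - 5} = \frac{-4 + h}{-5 + h}$)
$w^{3}{\left(-4 - 2 \right)} = \left(\frac{-4 - 6}{-5 - 6}\right)^{3} = \left(\frac{1}{-11} \left(-10\right)\right)^{3} = \left(\left(- \frac{1}{11}\right) \left(-10\right)\right)^{3} = \left(\frac{10}{11}\right)^{3} = \frac{1000}{1331}$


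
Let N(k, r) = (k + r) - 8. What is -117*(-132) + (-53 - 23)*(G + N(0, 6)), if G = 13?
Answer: 14608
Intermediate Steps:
N(k, r) = -8 + k + r
-117*(-132) + (-53 - 23)*(G + N(0, 6)) = -117*(-132) + (-53 - 23)*(13 + (-8 + 0 + 6)) = 15444 - 76*(13 - 2) = 15444 - 76*11 = 15444 - 836 = 14608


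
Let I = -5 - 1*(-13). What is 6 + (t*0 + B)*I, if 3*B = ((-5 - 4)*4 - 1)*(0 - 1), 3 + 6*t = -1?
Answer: 314/3 ≈ 104.67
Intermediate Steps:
I = 8 (I = -5 + 13 = 8)
t = -2/3 (t = -1/2 + (1/6)*(-1) = -1/2 - 1/6 = -2/3 ≈ -0.66667)
B = 37/3 (B = (((-5 - 4)*4 - 1)*(0 - 1))/3 = ((-9*4 - 1)*(-1))/3 = ((-36 - 1)*(-1))/3 = (-37*(-1))/3 = (1/3)*37 = 37/3 ≈ 12.333)
6 + (t*0 + B)*I = 6 + (-2/3*0 + 37/3)*8 = 6 + (0 + 37/3)*8 = 6 + (37/3)*8 = 6 + 296/3 = 314/3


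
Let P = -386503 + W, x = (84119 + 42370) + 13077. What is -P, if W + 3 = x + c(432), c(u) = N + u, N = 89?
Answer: 246419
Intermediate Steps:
c(u) = 89 + u
x = 139566 (x = 126489 + 13077 = 139566)
W = 140084 (W = -3 + (139566 + (89 + 432)) = -3 + (139566 + 521) = -3 + 140087 = 140084)
P = -246419 (P = -386503 + 140084 = -246419)
-P = -1*(-246419) = 246419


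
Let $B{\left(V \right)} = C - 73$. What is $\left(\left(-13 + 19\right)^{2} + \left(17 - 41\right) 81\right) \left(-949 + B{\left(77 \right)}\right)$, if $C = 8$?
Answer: $1934712$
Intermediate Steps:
$B{\left(V \right)} = -65$ ($B{\left(V \right)} = 8 - 73 = -65$)
$\left(\left(-13 + 19\right)^{2} + \left(17 - 41\right) 81\right) \left(-949 + B{\left(77 \right)}\right) = \left(\left(-13 + 19\right)^{2} + \left(17 - 41\right) 81\right) \left(-949 - 65\right) = \left(6^{2} - 1944\right) \left(-1014\right) = \left(36 - 1944\right) \left(-1014\right) = \left(-1908\right) \left(-1014\right) = 1934712$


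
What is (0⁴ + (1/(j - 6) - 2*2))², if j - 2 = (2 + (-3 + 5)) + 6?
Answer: 529/36 ≈ 14.694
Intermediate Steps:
j = 12 (j = 2 + ((2 + (-3 + 5)) + 6) = 2 + ((2 + 2) + 6) = 2 + (4 + 6) = 2 + 10 = 12)
(0⁴ + (1/(j - 6) - 2*2))² = (0⁴ + (1/(12 - 6) - 2*2))² = (0 + (1/6 - 4))² = (0 + (⅙ - 4))² = (0 - 23/6)² = (-23/6)² = 529/36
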